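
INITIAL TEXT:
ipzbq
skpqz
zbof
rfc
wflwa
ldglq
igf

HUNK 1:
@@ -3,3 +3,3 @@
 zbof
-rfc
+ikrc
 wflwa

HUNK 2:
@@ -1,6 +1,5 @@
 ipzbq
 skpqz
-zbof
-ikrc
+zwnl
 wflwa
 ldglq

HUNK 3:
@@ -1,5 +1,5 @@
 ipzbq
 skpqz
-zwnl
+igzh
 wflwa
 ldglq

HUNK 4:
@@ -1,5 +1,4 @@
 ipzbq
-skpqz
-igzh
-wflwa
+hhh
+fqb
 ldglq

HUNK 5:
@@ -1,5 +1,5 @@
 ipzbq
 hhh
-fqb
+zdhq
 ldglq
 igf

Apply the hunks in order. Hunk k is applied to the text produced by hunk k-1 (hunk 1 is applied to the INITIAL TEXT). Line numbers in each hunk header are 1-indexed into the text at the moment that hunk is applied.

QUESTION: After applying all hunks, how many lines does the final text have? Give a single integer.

Answer: 5

Derivation:
Hunk 1: at line 3 remove [rfc] add [ikrc] -> 7 lines: ipzbq skpqz zbof ikrc wflwa ldglq igf
Hunk 2: at line 1 remove [zbof,ikrc] add [zwnl] -> 6 lines: ipzbq skpqz zwnl wflwa ldglq igf
Hunk 3: at line 1 remove [zwnl] add [igzh] -> 6 lines: ipzbq skpqz igzh wflwa ldglq igf
Hunk 4: at line 1 remove [skpqz,igzh,wflwa] add [hhh,fqb] -> 5 lines: ipzbq hhh fqb ldglq igf
Hunk 5: at line 1 remove [fqb] add [zdhq] -> 5 lines: ipzbq hhh zdhq ldglq igf
Final line count: 5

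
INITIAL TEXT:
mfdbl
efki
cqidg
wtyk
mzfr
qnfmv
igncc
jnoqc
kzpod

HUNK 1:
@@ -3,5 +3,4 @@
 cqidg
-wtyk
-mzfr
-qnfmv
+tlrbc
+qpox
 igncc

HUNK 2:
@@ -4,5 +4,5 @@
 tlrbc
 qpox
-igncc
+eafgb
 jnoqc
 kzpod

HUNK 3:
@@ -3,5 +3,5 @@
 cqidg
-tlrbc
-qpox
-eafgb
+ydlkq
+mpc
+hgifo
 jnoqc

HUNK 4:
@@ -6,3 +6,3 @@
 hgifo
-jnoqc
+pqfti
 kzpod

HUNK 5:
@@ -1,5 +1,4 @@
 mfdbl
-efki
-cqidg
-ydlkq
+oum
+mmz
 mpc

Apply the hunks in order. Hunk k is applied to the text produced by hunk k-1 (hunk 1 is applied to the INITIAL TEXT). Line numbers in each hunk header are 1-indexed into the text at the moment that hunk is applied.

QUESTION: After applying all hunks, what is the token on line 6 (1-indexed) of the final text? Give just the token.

Hunk 1: at line 3 remove [wtyk,mzfr,qnfmv] add [tlrbc,qpox] -> 8 lines: mfdbl efki cqidg tlrbc qpox igncc jnoqc kzpod
Hunk 2: at line 4 remove [igncc] add [eafgb] -> 8 lines: mfdbl efki cqidg tlrbc qpox eafgb jnoqc kzpod
Hunk 3: at line 3 remove [tlrbc,qpox,eafgb] add [ydlkq,mpc,hgifo] -> 8 lines: mfdbl efki cqidg ydlkq mpc hgifo jnoqc kzpod
Hunk 4: at line 6 remove [jnoqc] add [pqfti] -> 8 lines: mfdbl efki cqidg ydlkq mpc hgifo pqfti kzpod
Hunk 5: at line 1 remove [efki,cqidg,ydlkq] add [oum,mmz] -> 7 lines: mfdbl oum mmz mpc hgifo pqfti kzpod
Final line 6: pqfti

Answer: pqfti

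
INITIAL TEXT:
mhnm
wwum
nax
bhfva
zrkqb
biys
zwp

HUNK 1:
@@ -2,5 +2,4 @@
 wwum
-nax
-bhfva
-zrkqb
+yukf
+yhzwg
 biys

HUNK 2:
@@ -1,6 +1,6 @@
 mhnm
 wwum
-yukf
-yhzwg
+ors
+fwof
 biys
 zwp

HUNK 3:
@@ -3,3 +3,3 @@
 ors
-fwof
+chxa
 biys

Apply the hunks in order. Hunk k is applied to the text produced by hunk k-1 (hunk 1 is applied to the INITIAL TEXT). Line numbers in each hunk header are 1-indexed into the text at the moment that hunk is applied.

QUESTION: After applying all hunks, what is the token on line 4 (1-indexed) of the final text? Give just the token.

Hunk 1: at line 2 remove [nax,bhfva,zrkqb] add [yukf,yhzwg] -> 6 lines: mhnm wwum yukf yhzwg biys zwp
Hunk 2: at line 1 remove [yukf,yhzwg] add [ors,fwof] -> 6 lines: mhnm wwum ors fwof biys zwp
Hunk 3: at line 3 remove [fwof] add [chxa] -> 6 lines: mhnm wwum ors chxa biys zwp
Final line 4: chxa

Answer: chxa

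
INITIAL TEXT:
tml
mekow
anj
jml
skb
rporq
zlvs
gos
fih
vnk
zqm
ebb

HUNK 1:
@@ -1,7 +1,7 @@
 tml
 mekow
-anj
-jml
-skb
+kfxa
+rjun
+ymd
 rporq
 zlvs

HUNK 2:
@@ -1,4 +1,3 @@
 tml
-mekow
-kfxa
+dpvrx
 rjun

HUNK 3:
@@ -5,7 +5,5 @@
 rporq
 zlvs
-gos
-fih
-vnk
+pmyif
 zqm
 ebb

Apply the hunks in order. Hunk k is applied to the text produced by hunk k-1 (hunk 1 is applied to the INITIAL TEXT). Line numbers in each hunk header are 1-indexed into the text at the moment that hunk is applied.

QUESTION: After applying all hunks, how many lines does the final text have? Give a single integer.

Answer: 9

Derivation:
Hunk 1: at line 1 remove [anj,jml,skb] add [kfxa,rjun,ymd] -> 12 lines: tml mekow kfxa rjun ymd rporq zlvs gos fih vnk zqm ebb
Hunk 2: at line 1 remove [mekow,kfxa] add [dpvrx] -> 11 lines: tml dpvrx rjun ymd rporq zlvs gos fih vnk zqm ebb
Hunk 3: at line 5 remove [gos,fih,vnk] add [pmyif] -> 9 lines: tml dpvrx rjun ymd rporq zlvs pmyif zqm ebb
Final line count: 9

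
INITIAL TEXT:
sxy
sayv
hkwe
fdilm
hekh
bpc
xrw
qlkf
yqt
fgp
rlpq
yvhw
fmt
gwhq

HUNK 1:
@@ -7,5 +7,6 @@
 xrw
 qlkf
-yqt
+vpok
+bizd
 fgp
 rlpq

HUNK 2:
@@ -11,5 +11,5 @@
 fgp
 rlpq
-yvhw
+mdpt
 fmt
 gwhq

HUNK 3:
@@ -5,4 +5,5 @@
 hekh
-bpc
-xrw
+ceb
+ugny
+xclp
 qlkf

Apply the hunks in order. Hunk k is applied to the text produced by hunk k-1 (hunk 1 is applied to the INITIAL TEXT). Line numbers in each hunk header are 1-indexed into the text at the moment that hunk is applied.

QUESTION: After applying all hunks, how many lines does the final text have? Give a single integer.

Hunk 1: at line 7 remove [yqt] add [vpok,bizd] -> 15 lines: sxy sayv hkwe fdilm hekh bpc xrw qlkf vpok bizd fgp rlpq yvhw fmt gwhq
Hunk 2: at line 11 remove [yvhw] add [mdpt] -> 15 lines: sxy sayv hkwe fdilm hekh bpc xrw qlkf vpok bizd fgp rlpq mdpt fmt gwhq
Hunk 3: at line 5 remove [bpc,xrw] add [ceb,ugny,xclp] -> 16 lines: sxy sayv hkwe fdilm hekh ceb ugny xclp qlkf vpok bizd fgp rlpq mdpt fmt gwhq
Final line count: 16

Answer: 16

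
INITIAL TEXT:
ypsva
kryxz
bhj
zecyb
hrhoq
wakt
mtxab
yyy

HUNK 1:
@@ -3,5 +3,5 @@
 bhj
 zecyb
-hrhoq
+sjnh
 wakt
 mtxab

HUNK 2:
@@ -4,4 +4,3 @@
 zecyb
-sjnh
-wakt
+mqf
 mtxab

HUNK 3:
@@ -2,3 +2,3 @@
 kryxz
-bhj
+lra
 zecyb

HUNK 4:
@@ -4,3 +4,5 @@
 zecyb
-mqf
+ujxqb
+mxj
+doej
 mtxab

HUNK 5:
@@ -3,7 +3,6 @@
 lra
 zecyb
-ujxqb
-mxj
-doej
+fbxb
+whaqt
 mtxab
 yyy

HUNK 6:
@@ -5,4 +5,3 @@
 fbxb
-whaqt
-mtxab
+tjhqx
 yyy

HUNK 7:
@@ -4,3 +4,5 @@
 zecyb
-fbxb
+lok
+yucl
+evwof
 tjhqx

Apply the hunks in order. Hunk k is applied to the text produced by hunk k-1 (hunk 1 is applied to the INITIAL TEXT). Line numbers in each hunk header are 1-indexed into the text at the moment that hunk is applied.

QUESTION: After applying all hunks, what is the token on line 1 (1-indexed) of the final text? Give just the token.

Answer: ypsva

Derivation:
Hunk 1: at line 3 remove [hrhoq] add [sjnh] -> 8 lines: ypsva kryxz bhj zecyb sjnh wakt mtxab yyy
Hunk 2: at line 4 remove [sjnh,wakt] add [mqf] -> 7 lines: ypsva kryxz bhj zecyb mqf mtxab yyy
Hunk 3: at line 2 remove [bhj] add [lra] -> 7 lines: ypsva kryxz lra zecyb mqf mtxab yyy
Hunk 4: at line 4 remove [mqf] add [ujxqb,mxj,doej] -> 9 lines: ypsva kryxz lra zecyb ujxqb mxj doej mtxab yyy
Hunk 5: at line 3 remove [ujxqb,mxj,doej] add [fbxb,whaqt] -> 8 lines: ypsva kryxz lra zecyb fbxb whaqt mtxab yyy
Hunk 6: at line 5 remove [whaqt,mtxab] add [tjhqx] -> 7 lines: ypsva kryxz lra zecyb fbxb tjhqx yyy
Hunk 7: at line 4 remove [fbxb] add [lok,yucl,evwof] -> 9 lines: ypsva kryxz lra zecyb lok yucl evwof tjhqx yyy
Final line 1: ypsva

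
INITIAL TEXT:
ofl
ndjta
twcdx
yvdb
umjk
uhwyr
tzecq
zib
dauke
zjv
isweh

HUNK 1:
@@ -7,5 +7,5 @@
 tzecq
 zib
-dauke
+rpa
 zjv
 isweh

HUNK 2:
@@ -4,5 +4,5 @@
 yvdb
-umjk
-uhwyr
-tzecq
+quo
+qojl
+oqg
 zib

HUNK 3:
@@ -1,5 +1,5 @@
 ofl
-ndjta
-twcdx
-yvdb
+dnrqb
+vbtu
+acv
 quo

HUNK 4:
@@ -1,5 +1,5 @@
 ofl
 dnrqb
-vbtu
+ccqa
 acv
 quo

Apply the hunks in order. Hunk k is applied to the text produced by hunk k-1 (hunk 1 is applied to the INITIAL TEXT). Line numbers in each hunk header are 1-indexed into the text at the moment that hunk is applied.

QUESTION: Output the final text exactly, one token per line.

Answer: ofl
dnrqb
ccqa
acv
quo
qojl
oqg
zib
rpa
zjv
isweh

Derivation:
Hunk 1: at line 7 remove [dauke] add [rpa] -> 11 lines: ofl ndjta twcdx yvdb umjk uhwyr tzecq zib rpa zjv isweh
Hunk 2: at line 4 remove [umjk,uhwyr,tzecq] add [quo,qojl,oqg] -> 11 lines: ofl ndjta twcdx yvdb quo qojl oqg zib rpa zjv isweh
Hunk 3: at line 1 remove [ndjta,twcdx,yvdb] add [dnrqb,vbtu,acv] -> 11 lines: ofl dnrqb vbtu acv quo qojl oqg zib rpa zjv isweh
Hunk 4: at line 1 remove [vbtu] add [ccqa] -> 11 lines: ofl dnrqb ccqa acv quo qojl oqg zib rpa zjv isweh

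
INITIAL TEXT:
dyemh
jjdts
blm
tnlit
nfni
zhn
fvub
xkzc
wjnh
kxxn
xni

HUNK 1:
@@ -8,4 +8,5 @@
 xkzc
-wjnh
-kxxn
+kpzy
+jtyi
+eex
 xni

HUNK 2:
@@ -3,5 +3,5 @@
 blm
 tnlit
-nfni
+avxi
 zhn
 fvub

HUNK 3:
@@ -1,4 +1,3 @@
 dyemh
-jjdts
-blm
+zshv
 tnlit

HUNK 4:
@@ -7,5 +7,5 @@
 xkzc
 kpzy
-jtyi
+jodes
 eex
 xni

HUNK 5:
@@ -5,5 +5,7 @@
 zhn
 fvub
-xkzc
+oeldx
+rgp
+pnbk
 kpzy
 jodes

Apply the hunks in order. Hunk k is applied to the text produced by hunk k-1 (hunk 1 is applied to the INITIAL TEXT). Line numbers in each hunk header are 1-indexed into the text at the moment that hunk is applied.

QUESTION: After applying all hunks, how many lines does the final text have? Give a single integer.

Answer: 13

Derivation:
Hunk 1: at line 8 remove [wjnh,kxxn] add [kpzy,jtyi,eex] -> 12 lines: dyemh jjdts blm tnlit nfni zhn fvub xkzc kpzy jtyi eex xni
Hunk 2: at line 3 remove [nfni] add [avxi] -> 12 lines: dyemh jjdts blm tnlit avxi zhn fvub xkzc kpzy jtyi eex xni
Hunk 3: at line 1 remove [jjdts,blm] add [zshv] -> 11 lines: dyemh zshv tnlit avxi zhn fvub xkzc kpzy jtyi eex xni
Hunk 4: at line 7 remove [jtyi] add [jodes] -> 11 lines: dyemh zshv tnlit avxi zhn fvub xkzc kpzy jodes eex xni
Hunk 5: at line 5 remove [xkzc] add [oeldx,rgp,pnbk] -> 13 lines: dyemh zshv tnlit avxi zhn fvub oeldx rgp pnbk kpzy jodes eex xni
Final line count: 13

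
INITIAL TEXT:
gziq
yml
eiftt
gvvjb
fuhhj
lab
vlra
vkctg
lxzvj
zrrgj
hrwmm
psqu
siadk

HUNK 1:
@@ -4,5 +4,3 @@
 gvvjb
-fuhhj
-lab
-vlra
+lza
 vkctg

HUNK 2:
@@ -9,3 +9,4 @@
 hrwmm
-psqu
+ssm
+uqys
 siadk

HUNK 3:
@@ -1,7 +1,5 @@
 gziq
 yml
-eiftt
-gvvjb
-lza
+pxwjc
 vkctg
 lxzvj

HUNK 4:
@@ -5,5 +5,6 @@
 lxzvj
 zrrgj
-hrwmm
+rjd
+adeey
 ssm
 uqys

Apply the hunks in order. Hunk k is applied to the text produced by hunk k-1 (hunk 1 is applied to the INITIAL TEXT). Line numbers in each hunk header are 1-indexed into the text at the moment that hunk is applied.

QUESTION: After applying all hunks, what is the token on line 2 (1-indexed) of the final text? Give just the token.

Hunk 1: at line 4 remove [fuhhj,lab,vlra] add [lza] -> 11 lines: gziq yml eiftt gvvjb lza vkctg lxzvj zrrgj hrwmm psqu siadk
Hunk 2: at line 9 remove [psqu] add [ssm,uqys] -> 12 lines: gziq yml eiftt gvvjb lza vkctg lxzvj zrrgj hrwmm ssm uqys siadk
Hunk 3: at line 1 remove [eiftt,gvvjb,lza] add [pxwjc] -> 10 lines: gziq yml pxwjc vkctg lxzvj zrrgj hrwmm ssm uqys siadk
Hunk 4: at line 5 remove [hrwmm] add [rjd,adeey] -> 11 lines: gziq yml pxwjc vkctg lxzvj zrrgj rjd adeey ssm uqys siadk
Final line 2: yml

Answer: yml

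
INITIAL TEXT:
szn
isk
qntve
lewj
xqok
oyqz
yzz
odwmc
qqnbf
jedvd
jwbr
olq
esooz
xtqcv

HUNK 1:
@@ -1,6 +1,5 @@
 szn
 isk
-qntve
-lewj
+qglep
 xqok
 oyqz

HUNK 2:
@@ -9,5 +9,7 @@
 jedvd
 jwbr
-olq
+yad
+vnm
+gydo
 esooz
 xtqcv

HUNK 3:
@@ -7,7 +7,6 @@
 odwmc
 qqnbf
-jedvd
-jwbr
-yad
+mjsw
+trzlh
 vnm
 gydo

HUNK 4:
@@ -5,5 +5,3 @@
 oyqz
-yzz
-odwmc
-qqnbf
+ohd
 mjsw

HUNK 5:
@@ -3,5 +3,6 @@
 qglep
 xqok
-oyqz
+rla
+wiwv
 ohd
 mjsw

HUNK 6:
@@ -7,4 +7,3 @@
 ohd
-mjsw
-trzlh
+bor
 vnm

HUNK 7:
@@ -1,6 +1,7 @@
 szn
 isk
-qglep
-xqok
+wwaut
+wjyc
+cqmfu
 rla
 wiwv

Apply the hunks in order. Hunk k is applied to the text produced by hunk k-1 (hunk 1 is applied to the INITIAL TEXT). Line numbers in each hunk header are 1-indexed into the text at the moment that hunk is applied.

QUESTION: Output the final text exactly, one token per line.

Answer: szn
isk
wwaut
wjyc
cqmfu
rla
wiwv
ohd
bor
vnm
gydo
esooz
xtqcv

Derivation:
Hunk 1: at line 1 remove [qntve,lewj] add [qglep] -> 13 lines: szn isk qglep xqok oyqz yzz odwmc qqnbf jedvd jwbr olq esooz xtqcv
Hunk 2: at line 9 remove [olq] add [yad,vnm,gydo] -> 15 lines: szn isk qglep xqok oyqz yzz odwmc qqnbf jedvd jwbr yad vnm gydo esooz xtqcv
Hunk 3: at line 7 remove [jedvd,jwbr,yad] add [mjsw,trzlh] -> 14 lines: szn isk qglep xqok oyqz yzz odwmc qqnbf mjsw trzlh vnm gydo esooz xtqcv
Hunk 4: at line 5 remove [yzz,odwmc,qqnbf] add [ohd] -> 12 lines: szn isk qglep xqok oyqz ohd mjsw trzlh vnm gydo esooz xtqcv
Hunk 5: at line 3 remove [oyqz] add [rla,wiwv] -> 13 lines: szn isk qglep xqok rla wiwv ohd mjsw trzlh vnm gydo esooz xtqcv
Hunk 6: at line 7 remove [mjsw,trzlh] add [bor] -> 12 lines: szn isk qglep xqok rla wiwv ohd bor vnm gydo esooz xtqcv
Hunk 7: at line 1 remove [qglep,xqok] add [wwaut,wjyc,cqmfu] -> 13 lines: szn isk wwaut wjyc cqmfu rla wiwv ohd bor vnm gydo esooz xtqcv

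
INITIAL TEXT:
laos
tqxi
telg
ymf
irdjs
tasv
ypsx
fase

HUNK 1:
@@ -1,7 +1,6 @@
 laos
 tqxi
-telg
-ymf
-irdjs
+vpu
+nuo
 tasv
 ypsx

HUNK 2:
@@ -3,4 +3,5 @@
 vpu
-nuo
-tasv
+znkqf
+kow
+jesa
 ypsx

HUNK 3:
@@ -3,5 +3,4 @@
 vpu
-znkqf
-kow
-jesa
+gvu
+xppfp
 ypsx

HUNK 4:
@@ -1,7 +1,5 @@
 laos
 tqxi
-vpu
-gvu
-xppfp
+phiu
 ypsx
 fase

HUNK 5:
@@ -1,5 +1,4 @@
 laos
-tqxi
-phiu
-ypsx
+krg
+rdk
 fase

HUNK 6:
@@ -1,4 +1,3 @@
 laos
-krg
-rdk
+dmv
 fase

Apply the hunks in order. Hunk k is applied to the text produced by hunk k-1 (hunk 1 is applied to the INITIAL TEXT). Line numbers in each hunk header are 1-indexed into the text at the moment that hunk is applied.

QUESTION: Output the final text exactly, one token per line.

Answer: laos
dmv
fase

Derivation:
Hunk 1: at line 1 remove [telg,ymf,irdjs] add [vpu,nuo] -> 7 lines: laos tqxi vpu nuo tasv ypsx fase
Hunk 2: at line 3 remove [nuo,tasv] add [znkqf,kow,jesa] -> 8 lines: laos tqxi vpu znkqf kow jesa ypsx fase
Hunk 3: at line 3 remove [znkqf,kow,jesa] add [gvu,xppfp] -> 7 lines: laos tqxi vpu gvu xppfp ypsx fase
Hunk 4: at line 1 remove [vpu,gvu,xppfp] add [phiu] -> 5 lines: laos tqxi phiu ypsx fase
Hunk 5: at line 1 remove [tqxi,phiu,ypsx] add [krg,rdk] -> 4 lines: laos krg rdk fase
Hunk 6: at line 1 remove [krg,rdk] add [dmv] -> 3 lines: laos dmv fase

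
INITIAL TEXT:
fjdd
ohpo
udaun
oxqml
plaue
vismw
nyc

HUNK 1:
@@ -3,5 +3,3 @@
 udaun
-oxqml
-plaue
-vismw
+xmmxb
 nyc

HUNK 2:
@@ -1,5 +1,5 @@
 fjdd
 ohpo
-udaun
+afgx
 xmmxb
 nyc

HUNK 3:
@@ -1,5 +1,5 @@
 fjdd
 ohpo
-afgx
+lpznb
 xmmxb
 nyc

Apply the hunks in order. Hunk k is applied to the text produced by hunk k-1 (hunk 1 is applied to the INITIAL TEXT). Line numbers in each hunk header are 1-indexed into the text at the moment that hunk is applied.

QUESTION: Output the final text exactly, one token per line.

Answer: fjdd
ohpo
lpznb
xmmxb
nyc

Derivation:
Hunk 1: at line 3 remove [oxqml,plaue,vismw] add [xmmxb] -> 5 lines: fjdd ohpo udaun xmmxb nyc
Hunk 2: at line 1 remove [udaun] add [afgx] -> 5 lines: fjdd ohpo afgx xmmxb nyc
Hunk 3: at line 1 remove [afgx] add [lpznb] -> 5 lines: fjdd ohpo lpznb xmmxb nyc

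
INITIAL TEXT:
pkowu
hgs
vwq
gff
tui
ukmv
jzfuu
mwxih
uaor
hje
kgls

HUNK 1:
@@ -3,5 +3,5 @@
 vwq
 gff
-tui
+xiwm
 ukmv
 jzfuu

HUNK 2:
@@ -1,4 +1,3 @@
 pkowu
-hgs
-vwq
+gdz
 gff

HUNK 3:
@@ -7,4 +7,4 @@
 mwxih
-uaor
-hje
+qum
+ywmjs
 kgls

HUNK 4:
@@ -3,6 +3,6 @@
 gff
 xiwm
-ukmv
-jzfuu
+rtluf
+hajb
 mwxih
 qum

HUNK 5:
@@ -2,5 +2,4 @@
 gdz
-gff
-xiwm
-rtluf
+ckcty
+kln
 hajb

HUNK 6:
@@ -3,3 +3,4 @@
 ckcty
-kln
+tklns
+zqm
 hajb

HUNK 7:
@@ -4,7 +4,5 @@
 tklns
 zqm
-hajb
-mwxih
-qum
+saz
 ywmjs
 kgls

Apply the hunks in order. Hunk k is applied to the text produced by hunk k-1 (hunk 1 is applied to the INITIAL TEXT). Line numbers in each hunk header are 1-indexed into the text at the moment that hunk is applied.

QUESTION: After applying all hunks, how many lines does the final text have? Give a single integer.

Answer: 8

Derivation:
Hunk 1: at line 3 remove [tui] add [xiwm] -> 11 lines: pkowu hgs vwq gff xiwm ukmv jzfuu mwxih uaor hje kgls
Hunk 2: at line 1 remove [hgs,vwq] add [gdz] -> 10 lines: pkowu gdz gff xiwm ukmv jzfuu mwxih uaor hje kgls
Hunk 3: at line 7 remove [uaor,hje] add [qum,ywmjs] -> 10 lines: pkowu gdz gff xiwm ukmv jzfuu mwxih qum ywmjs kgls
Hunk 4: at line 3 remove [ukmv,jzfuu] add [rtluf,hajb] -> 10 lines: pkowu gdz gff xiwm rtluf hajb mwxih qum ywmjs kgls
Hunk 5: at line 2 remove [gff,xiwm,rtluf] add [ckcty,kln] -> 9 lines: pkowu gdz ckcty kln hajb mwxih qum ywmjs kgls
Hunk 6: at line 3 remove [kln] add [tklns,zqm] -> 10 lines: pkowu gdz ckcty tklns zqm hajb mwxih qum ywmjs kgls
Hunk 7: at line 4 remove [hajb,mwxih,qum] add [saz] -> 8 lines: pkowu gdz ckcty tklns zqm saz ywmjs kgls
Final line count: 8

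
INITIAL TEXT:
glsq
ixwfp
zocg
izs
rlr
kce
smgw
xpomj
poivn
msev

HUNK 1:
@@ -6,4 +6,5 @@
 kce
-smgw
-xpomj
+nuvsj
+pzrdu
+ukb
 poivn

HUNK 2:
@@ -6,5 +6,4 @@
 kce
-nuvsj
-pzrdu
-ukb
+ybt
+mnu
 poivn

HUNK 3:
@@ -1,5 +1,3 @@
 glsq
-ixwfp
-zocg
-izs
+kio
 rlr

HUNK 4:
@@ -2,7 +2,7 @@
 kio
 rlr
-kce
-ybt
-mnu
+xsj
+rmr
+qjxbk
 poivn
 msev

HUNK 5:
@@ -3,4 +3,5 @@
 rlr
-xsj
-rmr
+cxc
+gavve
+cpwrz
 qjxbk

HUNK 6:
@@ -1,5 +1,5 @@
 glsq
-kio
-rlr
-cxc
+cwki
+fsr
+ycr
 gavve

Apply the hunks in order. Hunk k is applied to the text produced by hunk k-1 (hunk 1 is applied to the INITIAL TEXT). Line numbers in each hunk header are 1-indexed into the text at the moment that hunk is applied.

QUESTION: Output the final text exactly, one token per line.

Hunk 1: at line 6 remove [smgw,xpomj] add [nuvsj,pzrdu,ukb] -> 11 lines: glsq ixwfp zocg izs rlr kce nuvsj pzrdu ukb poivn msev
Hunk 2: at line 6 remove [nuvsj,pzrdu,ukb] add [ybt,mnu] -> 10 lines: glsq ixwfp zocg izs rlr kce ybt mnu poivn msev
Hunk 3: at line 1 remove [ixwfp,zocg,izs] add [kio] -> 8 lines: glsq kio rlr kce ybt mnu poivn msev
Hunk 4: at line 2 remove [kce,ybt,mnu] add [xsj,rmr,qjxbk] -> 8 lines: glsq kio rlr xsj rmr qjxbk poivn msev
Hunk 5: at line 3 remove [xsj,rmr] add [cxc,gavve,cpwrz] -> 9 lines: glsq kio rlr cxc gavve cpwrz qjxbk poivn msev
Hunk 6: at line 1 remove [kio,rlr,cxc] add [cwki,fsr,ycr] -> 9 lines: glsq cwki fsr ycr gavve cpwrz qjxbk poivn msev

Answer: glsq
cwki
fsr
ycr
gavve
cpwrz
qjxbk
poivn
msev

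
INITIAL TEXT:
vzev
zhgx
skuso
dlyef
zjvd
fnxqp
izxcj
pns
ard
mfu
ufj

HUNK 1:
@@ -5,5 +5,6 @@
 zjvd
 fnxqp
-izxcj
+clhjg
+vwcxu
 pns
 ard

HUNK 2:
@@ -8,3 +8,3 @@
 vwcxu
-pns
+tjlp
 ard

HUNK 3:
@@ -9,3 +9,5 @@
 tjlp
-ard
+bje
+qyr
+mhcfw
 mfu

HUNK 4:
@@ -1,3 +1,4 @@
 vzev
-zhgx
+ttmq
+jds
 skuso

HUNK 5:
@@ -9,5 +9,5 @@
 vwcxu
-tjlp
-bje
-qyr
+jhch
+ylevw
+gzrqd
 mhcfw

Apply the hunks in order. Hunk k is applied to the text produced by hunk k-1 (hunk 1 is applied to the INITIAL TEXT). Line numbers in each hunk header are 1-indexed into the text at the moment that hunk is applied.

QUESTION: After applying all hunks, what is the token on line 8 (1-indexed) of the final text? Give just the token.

Hunk 1: at line 5 remove [izxcj] add [clhjg,vwcxu] -> 12 lines: vzev zhgx skuso dlyef zjvd fnxqp clhjg vwcxu pns ard mfu ufj
Hunk 2: at line 8 remove [pns] add [tjlp] -> 12 lines: vzev zhgx skuso dlyef zjvd fnxqp clhjg vwcxu tjlp ard mfu ufj
Hunk 3: at line 9 remove [ard] add [bje,qyr,mhcfw] -> 14 lines: vzev zhgx skuso dlyef zjvd fnxqp clhjg vwcxu tjlp bje qyr mhcfw mfu ufj
Hunk 4: at line 1 remove [zhgx] add [ttmq,jds] -> 15 lines: vzev ttmq jds skuso dlyef zjvd fnxqp clhjg vwcxu tjlp bje qyr mhcfw mfu ufj
Hunk 5: at line 9 remove [tjlp,bje,qyr] add [jhch,ylevw,gzrqd] -> 15 lines: vzev ttmq jds skuso dlyef zjvd fnxqp clhjg vwcxu jhch ylevw gzrqd mhcfw mfu ufj
Final line 8: clhjg

Answer: clhjg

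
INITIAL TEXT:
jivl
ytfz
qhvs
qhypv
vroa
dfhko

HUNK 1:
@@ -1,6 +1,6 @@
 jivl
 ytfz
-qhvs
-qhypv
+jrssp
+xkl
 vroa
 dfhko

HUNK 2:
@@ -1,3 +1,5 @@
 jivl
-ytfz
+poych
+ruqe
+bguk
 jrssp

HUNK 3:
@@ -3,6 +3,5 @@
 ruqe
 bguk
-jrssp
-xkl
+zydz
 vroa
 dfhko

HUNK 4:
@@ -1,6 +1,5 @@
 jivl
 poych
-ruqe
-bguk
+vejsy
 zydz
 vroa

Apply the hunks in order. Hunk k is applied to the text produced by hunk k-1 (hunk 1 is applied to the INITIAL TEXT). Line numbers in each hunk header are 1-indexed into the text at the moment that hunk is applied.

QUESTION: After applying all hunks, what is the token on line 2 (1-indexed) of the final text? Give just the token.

Answer: poych

Derivation:
Hunk 1: at line 1 remove [qhvs,qhypv] add [jrssp,xkl] -> 6 lines: jivl ytfz jrssp xkl vroa dfhko
Hunk 2: at line 1 remove [ytfz] add [poych,ruqe,bguk] -> 8 lines: jivl poych ruqe bguk jrssp xkl vroa dfhko
Hunk 3: at line 3 remove [jrssp,xkl] add [zydz] -> 7 lines: jivl poych ruqe bguk zydz vroa dfhko
Hunk 4: at line 1 remove [ruqe,bguk] add [vejsy] -> 6 lines: jivl poych vejsy zydz vroa dfhko
Final line 2: poych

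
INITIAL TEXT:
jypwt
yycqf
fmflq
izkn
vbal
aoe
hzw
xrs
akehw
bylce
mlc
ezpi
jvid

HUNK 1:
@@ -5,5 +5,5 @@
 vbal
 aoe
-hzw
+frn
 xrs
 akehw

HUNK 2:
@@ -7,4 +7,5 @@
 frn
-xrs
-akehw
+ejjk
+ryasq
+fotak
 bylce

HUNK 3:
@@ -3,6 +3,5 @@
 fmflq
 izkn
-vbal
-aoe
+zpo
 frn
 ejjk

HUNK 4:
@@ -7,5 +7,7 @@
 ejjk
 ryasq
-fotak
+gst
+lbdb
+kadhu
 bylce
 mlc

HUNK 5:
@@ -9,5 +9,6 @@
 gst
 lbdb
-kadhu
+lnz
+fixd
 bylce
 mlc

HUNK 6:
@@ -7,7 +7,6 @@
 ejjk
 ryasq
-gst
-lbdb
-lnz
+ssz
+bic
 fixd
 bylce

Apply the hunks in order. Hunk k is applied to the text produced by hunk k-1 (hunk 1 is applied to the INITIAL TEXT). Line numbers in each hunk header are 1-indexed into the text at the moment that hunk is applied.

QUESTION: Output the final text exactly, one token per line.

Hunk 1: at line 5 remove [hzw] add [frn] -> 13 lines: jypwt yycqf fmflq izkn vbal aoe frn xrs akehw bylce mlc ezpi jvid
Hunk 2: at line 7 remove [xrs,akehw] add [ejjk,ryasq,fotak] -> 14 lines: jypwt yycqf fmflq izkn vbal aoe frn ejjk ryasq fotak bylce mlc ezpi jvid
Hunk 3: at line 3 remove [vbal,aoe] add [zpo] -> 13 lines: jypwt yycqf fmflq izkn zpo frn ejjk ryasq fotak bylce mlc ezpi jvid
Hunk 4: at line 7 remove [fotak] add [gst,lbdb,kadhu] -> 15 lines: jypwt yycqf fmflq izkn zpo frn ejjk ryasq gst lbdb kadhu bylce mlc ezpi jvid
Hunk 5: at line 9 remove [kadhu] add [lnz,fixd] -> 16 lines: jypwt yycqf fmflq izkn zpo frn ejjk ryasq gst lbdb lnz fixd bylce mlc ezpi jvid
Hunk 6: at line 7 remove [gst,lbdb,lnz] add [ssz,bic] -> 15 lines: jypwt yycqf fmflq izkn zpo frn ejjk ryasq ssz bic fixd bylce mlc ezpi jvid

Answer: jypwt
yycqf
fmflq
izkn
zpo
frn
ejjk
ryasq
ssz
bic
fixd
bylce
mlc
ezpi
jvid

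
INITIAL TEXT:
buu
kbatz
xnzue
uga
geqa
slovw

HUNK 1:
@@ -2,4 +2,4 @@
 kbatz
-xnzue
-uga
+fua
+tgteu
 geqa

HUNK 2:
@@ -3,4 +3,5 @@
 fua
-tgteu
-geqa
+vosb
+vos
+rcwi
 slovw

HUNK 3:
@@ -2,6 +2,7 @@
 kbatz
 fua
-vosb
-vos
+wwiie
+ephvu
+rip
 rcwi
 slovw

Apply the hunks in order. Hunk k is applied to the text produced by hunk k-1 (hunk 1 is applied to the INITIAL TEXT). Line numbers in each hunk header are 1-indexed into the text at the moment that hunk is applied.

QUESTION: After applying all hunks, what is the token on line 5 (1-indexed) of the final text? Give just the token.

Answer: ephvu

Derivation:
Hunk 1: at line 2 remove [xnzue,uga] add [fua,tgteu] -> 6 lines: buu kbatz fua tgteu geqa slovw
Hunk 2: at line 3 remove [tgteu,geqa] add [vosb,vos,rcwi] -> 7 lines: buu kbatz fua vosb vos rcwi slovw
Hunk 3: at line 2 remove [vosb,vos] add [wwiie,ephvu,rip] -> 8 lines: buu kbatz fua wwiie ephvu rip rcwi slovw
Final line 5: ephvu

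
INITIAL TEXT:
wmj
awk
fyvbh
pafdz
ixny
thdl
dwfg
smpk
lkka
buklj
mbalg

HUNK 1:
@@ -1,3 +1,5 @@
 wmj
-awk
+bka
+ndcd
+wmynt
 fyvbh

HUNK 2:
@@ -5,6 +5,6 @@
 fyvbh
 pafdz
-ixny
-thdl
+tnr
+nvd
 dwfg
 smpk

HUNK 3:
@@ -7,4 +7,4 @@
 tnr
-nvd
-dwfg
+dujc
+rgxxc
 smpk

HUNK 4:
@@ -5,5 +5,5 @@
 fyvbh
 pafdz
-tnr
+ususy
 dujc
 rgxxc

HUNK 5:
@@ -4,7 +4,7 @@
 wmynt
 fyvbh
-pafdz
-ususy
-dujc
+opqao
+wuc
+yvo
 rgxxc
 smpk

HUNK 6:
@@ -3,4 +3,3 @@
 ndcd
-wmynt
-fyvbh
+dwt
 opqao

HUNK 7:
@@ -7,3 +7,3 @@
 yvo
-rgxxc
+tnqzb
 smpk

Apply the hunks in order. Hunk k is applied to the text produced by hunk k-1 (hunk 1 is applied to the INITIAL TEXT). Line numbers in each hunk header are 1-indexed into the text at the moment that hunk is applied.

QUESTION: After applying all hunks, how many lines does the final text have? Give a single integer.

Answer: 12

Derivation:
Hunk 1: at line 1 remove [awk] add [bka,ndcd,wmynt] -> 13 lines: wmj bka ndcd wmynt fyvbh pafdz ixny thdl dwfg smpk lkka buklj mbalg
Hunk 2: at line 5 remove [ixny,thdl] add [tnr,nvd] -> 13 lines: wmj bka ndcd wmynt fyvbh pafdz tnr nvd dwfg smpk lkka buklj mbalg
Hunk 3: at line 7 remove [nvd,dwfg] add [dujc,rgxxc] -> 13 lines: wmj bka ndcd wmynt fyvbh pafdz tnr dujc rgxxc smpk lkka buklj mbalg
Hunk 4: at line 5 remove [tnr] add [ususy] -> 13 lines: wmj bka ndcd wmynt fyvbh pafdz ususy dujc rgxxc smpk lkka buklj mbalg
Hunk 5: at line 4 remove [pafdz,ususy,dujc] add [opqao,wuc,yvo] -> 13 lines: wmj bka ndcd wmynt fyvbh opqao wuc yvo rgxxc smpk lkka buklj mbalg
Hunk 6: at line 3 remove [wmynt,fyvbh] add [dwt] -> 12 lines: wmj bka ndcd dwt opqao wuc yvo rgxxc smpk lkka buklj mbalg
Hunk 7: at line 7 remove [rgxxc] add [tnqzb] -> 12 lines: wmj bka ndcd dwt opqao wuc yvo tnqzb smpk lkka buklj mbalg
Final line count: 12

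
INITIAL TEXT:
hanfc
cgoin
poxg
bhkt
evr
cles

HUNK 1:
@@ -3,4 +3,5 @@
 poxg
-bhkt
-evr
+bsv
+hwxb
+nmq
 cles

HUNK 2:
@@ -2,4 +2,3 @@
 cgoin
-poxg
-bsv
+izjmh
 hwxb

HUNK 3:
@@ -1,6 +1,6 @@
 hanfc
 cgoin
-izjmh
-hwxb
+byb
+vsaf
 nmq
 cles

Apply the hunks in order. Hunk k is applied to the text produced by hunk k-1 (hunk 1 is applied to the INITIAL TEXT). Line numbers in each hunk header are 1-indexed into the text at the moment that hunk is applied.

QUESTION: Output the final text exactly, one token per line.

Hunk 1: at line 3 remove [bhkt,evr] add [bsv,hwxb,nmq] -> 7 lines: hanfc cgoin poxg bsv hwxb nmq cles
Hunk 2: at line 2 remove [poxg,bsv] add [izjmh] -> 6 lines: hanfc cgoin izjmh hwxb nmq cles
Hunk 3: at line 1 remove [izjmh,hwxb] add [byb,vsaf] -> 6 lines: hanfc cgoin byb vsaf nmq cles

Answer: hanfc
cgoin
byb
vsaf
nmq
cles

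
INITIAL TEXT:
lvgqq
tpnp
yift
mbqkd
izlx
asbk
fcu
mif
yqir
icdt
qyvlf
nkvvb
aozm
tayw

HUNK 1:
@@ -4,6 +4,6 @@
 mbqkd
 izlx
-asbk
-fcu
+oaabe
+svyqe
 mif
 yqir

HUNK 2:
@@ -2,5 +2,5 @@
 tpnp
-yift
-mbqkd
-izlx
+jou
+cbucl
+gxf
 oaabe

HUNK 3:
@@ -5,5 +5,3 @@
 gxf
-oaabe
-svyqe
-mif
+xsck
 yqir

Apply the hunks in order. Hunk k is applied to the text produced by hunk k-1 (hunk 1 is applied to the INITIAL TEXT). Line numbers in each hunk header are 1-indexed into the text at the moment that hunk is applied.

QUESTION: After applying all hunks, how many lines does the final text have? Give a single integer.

Hunk 1: at line 4 remove [asbk,fcu] add [oaabe,svyqe] -> 14 lines: lvgqq tpnp yift mbqkd izlx oaabe svyqe mif yqir icdt qyvlf nkvvb aozm tayw
Hunk 2: at line 2 remove [yift,mbqkd,izlx] add [jou,cbucl,gxf] -> 14 lines: lvgqq tpnp jou cbucl gxf oaabe svyqe mif yqir icdt qyvlf nkvvb aozm tayw
Hunk 3: at line 5 remove [oaabe,svyqe,mif] add [xsck] -> 12 lines: lvgqq tpnp jou cbucl gxf xsck yqir icdt qyvlf nkvvb aozm tayw
Final line count: 12

Answer: 12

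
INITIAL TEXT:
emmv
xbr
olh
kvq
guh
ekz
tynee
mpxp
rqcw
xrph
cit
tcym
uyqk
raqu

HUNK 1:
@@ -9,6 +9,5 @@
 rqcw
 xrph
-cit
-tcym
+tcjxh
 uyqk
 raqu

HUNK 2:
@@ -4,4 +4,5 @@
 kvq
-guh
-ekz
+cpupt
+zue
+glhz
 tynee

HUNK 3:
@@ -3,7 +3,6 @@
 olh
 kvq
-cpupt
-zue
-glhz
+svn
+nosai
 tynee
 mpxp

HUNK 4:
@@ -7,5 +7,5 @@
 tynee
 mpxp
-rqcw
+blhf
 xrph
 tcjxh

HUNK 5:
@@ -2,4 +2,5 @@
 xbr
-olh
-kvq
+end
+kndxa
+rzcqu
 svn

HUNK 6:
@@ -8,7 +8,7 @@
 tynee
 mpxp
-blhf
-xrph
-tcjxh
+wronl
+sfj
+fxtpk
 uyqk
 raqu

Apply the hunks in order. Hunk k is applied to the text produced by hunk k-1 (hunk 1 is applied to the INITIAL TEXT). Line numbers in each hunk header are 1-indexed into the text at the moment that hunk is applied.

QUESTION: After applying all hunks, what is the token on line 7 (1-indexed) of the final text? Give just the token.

Hunk 1: at line 9 remove [cit,tcym] add [tcjxh] -> 13 lines: emmv xbr olh kvq guh ekz tynee mpxp rqcw xrph tcjxh uyqk raqu
Hunk 2: at line 4 remove [guh,ekz] add [cpupt,zue,glhz] -> 14 lines: emmv xbr olh kvq cpupt zue glhz tynee mpxp rqcw xrph tcjxh uyqk raqu
Hunk 3: at line 3 remove [cpupt,zue,glhz] add [svn,nosai] -> 13 lines: emmv xbr olh kvq svn nosai tynee mpxp rqcw xrph tcjxh uyqk raqu
Hunk 4: at line 7 remove [rqcw] add [blhf] -> 13 lines: emmv xbr olh kvq svn nosai tynee mpxp blhf xrph tcjxh uyqk raqu
Hunk 5: at line 2 remove [olh,kvq] add [end,kndxa,rzcqu] -> 14 lines: emmv xbr end kndxa rzcqu svn nosai tynee mpxp blhf xrph tcjxh uyqk raqu
Hunk 6: at line 8 remove [blhf,xrph,tcjxh] add [wronl,sfj,fxtpk] -> 14 lines: emmv xbr end kndxa rzcqu svn nosai tynee mpxp wronl sfj fxtpk uyqk raqu
Final line 7: nosai

Answer: nosai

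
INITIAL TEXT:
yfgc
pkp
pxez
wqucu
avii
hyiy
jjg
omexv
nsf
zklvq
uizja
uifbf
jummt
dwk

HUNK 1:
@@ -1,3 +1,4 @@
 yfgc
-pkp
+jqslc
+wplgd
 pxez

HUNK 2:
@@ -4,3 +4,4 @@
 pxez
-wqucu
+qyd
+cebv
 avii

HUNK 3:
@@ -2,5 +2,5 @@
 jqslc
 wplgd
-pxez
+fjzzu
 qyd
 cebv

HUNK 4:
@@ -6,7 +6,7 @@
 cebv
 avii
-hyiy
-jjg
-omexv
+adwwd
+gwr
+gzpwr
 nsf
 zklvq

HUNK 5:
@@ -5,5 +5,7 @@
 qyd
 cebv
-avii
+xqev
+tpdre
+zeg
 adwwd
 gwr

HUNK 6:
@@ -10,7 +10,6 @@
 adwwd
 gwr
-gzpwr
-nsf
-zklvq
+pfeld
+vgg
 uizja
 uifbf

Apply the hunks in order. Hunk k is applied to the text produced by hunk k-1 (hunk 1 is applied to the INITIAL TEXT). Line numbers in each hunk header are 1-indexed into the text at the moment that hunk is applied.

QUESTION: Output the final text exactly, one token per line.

Hunk 1: at line 1 remove [pkp] add [jqslc,wplgd] -> 15 lines: yfgc jqslc wplgd pxez wqucu avii hyiy jjg omexv nsf zklvq uizja uifbf jummt dwk
Hunk 2: at line 4 remove [wqucu] add [qyd,cebv] -> 16 lines: yfgc jqslc wplgd pxez qyd cebv avii hyiy jjg omexv nsf zklvq uizja uifbf jummt dwk
Hunk 3: at line 2 remove [pxez] add [fjzzu] -> 16 lines: yfgc jqslc wplgd fjzzu qyd cebv avii hyiy jjg omexv nsf zklvq uizja uifbf jummt dwk
Hunk 4: at line 6 remove [hyiy,jjg,omexv] add [adwwd,gwr,gzpwr] -> 16 lines: yfgc jqslc wplgd fjzzu qyd cebv avii adwwd gwr gzpwr nsf zklvq uizja uifbf jummt dwk
Hunk 5: at line 5 remove [avii] add [xqev,tpdre,zeg] -> 18 lines: yfgc jqslc wplgd fjzzu qyd cebv xqev tpdre zeg adwwd gwr gzpwr nsf zklvq uizja uifbf jummt dwk
Hunk 6: at line 10 remove [gzpwr,nsf,zklvq] add [pfeld,vgg] -> 17 lines: yfgc jqslc wplgd fjzzu qyd cebv xqev tpdre zeg adwwd gwr pfeld vgg uizja uifbf jummt dwk

Answer: yfgc
jqslc
wplgd
fjzzu
qyd
cebv
xqev
tpdre
zeg
adwwd
gwr
pfeld
vgg
uizja
uifbf
jummt
dwk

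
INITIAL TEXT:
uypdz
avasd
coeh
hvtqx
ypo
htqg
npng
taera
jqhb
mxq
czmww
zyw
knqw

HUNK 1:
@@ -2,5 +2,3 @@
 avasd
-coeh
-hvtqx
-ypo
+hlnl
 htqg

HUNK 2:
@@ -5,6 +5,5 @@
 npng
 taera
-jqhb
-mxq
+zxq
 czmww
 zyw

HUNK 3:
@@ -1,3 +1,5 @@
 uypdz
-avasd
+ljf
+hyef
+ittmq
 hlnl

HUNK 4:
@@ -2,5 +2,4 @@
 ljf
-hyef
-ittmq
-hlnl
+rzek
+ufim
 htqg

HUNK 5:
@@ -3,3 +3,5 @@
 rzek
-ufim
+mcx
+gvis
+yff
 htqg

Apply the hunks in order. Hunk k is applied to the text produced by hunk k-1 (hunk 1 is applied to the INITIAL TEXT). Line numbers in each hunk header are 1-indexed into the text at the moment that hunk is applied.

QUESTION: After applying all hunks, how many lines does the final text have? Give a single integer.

Hunk 1: at line 2 remove [coeh,hvtqx,ypo] add [hlnl] -> 11 lines: uypdz avasd hlnl htqg npng taera jqhb mxq czmww zyw knqw
Hunk 2: at line 5 remove [jqhb,mxq] add [zxq] -> 10 lines: uypdz avasd hlnl htqg npng taera zxq czmww zyw knqw
Hunk 3: at line 1 remove [avasd] add [ljf,hyef,ittmq] -> 12 lines: uypdz ljf hyef ittmq hlnl htqg npng taera zxq czmww zyw knqw
Hunk 4: at line 2 remove [hyef,ittmq,hlnl] add [rzek,ufim] -> 11 lines: uypdz ljf rzek ufim htqg npng taera zxq czmww zyw knqw
Hunk 5: at line 3 remove [ufim] add [mcx,gvis,yff] -> 13 lines: uypdz ljf rzek mcx gvis yff htqg npng taera zxq czmww zyw knqw
Final line count: 13

Answer: 13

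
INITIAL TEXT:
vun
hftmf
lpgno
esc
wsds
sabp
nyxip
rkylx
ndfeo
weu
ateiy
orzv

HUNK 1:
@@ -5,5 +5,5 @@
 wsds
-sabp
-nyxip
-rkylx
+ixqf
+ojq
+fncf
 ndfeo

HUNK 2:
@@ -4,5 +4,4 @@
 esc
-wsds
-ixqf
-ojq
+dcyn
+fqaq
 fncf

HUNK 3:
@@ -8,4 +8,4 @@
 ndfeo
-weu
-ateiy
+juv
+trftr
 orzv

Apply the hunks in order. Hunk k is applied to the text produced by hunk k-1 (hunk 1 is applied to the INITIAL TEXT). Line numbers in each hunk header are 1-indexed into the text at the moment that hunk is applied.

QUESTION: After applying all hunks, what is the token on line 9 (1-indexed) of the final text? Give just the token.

Hunk 1: at line 5 remove [sabp,nyxip,rkylx] add [ixqf,ojq,fncf] -> 12 lines: vun hftmf lpgno esc wsds ixqf ojq fncf ndfeo weu ateiy orzv
Hunk 2: at line 4 remove [wsds,ixqf,ojq] add [dcyn,fqaq] -> 11 lines: vun hftmf lpgno esc dcyn fqaq fncf ndfeo weu ateiy orzv
Hunk 3: at line 8 remove [weu,ateiy] add [juv,trftr] -> 11 lines: vun hftmf lpgno esc dcyn fqaq fncf ndfeo juv trftr orzv
Final line 9: juv

Answer: juv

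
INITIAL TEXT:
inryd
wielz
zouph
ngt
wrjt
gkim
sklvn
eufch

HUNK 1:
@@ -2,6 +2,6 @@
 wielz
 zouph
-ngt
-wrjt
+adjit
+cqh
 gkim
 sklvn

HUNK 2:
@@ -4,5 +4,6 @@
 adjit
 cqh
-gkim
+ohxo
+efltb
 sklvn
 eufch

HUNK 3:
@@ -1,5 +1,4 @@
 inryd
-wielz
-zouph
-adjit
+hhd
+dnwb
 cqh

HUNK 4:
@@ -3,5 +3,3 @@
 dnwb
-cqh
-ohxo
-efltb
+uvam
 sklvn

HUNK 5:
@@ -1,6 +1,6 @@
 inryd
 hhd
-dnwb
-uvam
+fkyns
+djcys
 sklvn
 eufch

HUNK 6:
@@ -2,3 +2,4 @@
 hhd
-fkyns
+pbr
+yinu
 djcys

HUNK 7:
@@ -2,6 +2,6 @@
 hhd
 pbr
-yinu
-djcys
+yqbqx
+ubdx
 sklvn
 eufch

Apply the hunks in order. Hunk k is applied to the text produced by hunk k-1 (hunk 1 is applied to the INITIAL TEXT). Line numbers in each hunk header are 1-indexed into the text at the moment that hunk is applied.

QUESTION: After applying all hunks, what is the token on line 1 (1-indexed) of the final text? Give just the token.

Answer: inryd

Derivation:
Hunk 1: at line 2 remove [ngt,wrjt] add [adjit,cqh] -> 8 lines: inryd wielz zouph adjit cqh gkim sklvn eufch
Hunk 2: at line 4 remove [gkim] add [ohxo,efltb] -> 9 lines: inryd wielz zouph adjit cqh ohxo efltb sklvn eufch
Hunk 3: at line 1 remove [wielz,zouph,adjit] add [hhd,dnwb] -> 8 lines: inryd hhd dnwb cqh ohxo efltb sklvn eufch
Hunk 4: at line 3 remove [cqh,ohxo,efltb] add [uvam] -> 6 lines: inryd hhd dnwb uvam sklvn eufch
Hunk 5: at line 1 remove [dnwb,uvam] add [fkyns,djcys] -> 6 lines: inryd hhd fkyns djcys sklvn eufch
Hunk 6: at line 2 remove [fkyns] add [pbr,yinu] -> 7 lines: inryd hhd pbr yinu djcys sklvn eufch
Hunk 7: at line 2 remove [yinu,djcys] add [yqbqx,ubdx] -> 7 lines: inryd hhd pbr yqbqx ubdx sklvn eufch
Final line 1: inryd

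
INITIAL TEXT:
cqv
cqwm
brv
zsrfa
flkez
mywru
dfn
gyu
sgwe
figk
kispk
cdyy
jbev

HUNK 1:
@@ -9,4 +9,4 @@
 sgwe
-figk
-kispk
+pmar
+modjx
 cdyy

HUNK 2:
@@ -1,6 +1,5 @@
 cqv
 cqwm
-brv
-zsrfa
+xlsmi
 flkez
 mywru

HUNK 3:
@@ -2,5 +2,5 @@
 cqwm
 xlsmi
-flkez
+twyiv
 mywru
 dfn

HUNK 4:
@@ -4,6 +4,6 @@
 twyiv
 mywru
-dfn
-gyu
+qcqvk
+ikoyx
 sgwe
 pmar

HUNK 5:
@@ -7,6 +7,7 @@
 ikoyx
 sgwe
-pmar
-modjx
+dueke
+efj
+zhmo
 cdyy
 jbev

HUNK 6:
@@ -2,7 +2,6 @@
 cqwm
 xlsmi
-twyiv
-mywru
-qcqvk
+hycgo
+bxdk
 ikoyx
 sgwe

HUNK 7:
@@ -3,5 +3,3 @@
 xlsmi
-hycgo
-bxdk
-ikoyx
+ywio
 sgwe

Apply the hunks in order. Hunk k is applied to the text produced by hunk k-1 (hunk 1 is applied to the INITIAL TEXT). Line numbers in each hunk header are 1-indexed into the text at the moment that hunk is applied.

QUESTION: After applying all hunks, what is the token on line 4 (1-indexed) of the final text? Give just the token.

Answer: ywio

Derivation:
Hunk 1: at line 9 remove [figk,kispk] add [pmar,modjx] -> 13 lines: cqv cqwm brv zsrfa flkez mywru dfn gyu sgwe pmar modjx cdyy jbev
Hunk 2: at line 1 remove [brv,zsrfa] add [xlsmi] -> 12 lines: cqv cqwm xlsmi flkez mywru dfn gyu sgwe pmar modjx cdyy jbev
Hunk 3: at line 2 remove [flkez] add [twyiv] -> 12 lines: cqv cqwm xlsmi twyiv mywru dfn gyu sgwe pmar modjx cdyy jbev
Hunk 4: at line 4 remove [dfn,gyu] add [qcqvk,ikoyx] -> 12 lines: cqv cqwm xlsmi twyiv mywru qcqvk ikoyx sgwe pmar modjx cdyy jbev
Hunk 5: at line 7 remove [pmar,modjx] add [dueke,efj,zhmo] -> 13 lines: cqv cqwm xlsmi twyiv mywru qcqvk ikoyx sgwe dueke efj zhmo cdyy jbev
Hunk 6: at line 2 remove [twyiv,mywru,qcqvk] add [hycgo,bxdk] -> 12 lines: cqv cqwm xlsmi hycgo bxdk ikoyx sgwe dueke efj zhmo cdyy jbev
Hunk 7: at line 3 remove [hycgo,bxdk,ikoyx] add [ywio] -> 10 lines: cqv cqwm xlsmi ywio sgwe dueke efj zhmo cdyy jbev
Final line 4: ywio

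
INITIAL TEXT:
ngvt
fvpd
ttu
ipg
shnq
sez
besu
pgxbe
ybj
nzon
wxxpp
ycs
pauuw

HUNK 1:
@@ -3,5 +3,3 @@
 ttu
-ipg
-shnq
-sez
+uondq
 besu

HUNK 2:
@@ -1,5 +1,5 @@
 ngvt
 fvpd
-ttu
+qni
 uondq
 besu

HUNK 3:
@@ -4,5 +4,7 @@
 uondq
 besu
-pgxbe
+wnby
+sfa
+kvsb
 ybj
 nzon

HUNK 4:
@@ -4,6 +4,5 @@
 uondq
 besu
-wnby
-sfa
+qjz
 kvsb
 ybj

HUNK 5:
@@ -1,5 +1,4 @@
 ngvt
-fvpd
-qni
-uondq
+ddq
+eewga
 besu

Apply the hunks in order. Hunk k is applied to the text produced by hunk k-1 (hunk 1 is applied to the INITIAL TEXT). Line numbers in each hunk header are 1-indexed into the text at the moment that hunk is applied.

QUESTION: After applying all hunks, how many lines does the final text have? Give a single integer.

Hunk 1: at line 3 remove [ipg,shnq,sez] add [uondq] -> 11 lines: ngvt fvpd ttu uondq besu pgxbe ybj nzon wxxpp ycs pauuw
Hunk 2: at line 1 remove [ttu] add [qni] -> 11 lines: ngvt fvpd qni uondq besu pgxbe ybj nzon wxxpp ycs pauuw
Hunk 3: at line 4 remove [pgxbe] add [wnby,sfa,kvsb] -> 13 lines: ngvt fvpd qni uondq besu wnby sfa kvsb ybj nzon wxxpp ycs pauuw
Hunk 4: at line 4 remove [wnby,sfa] add [qjz] -> 12 lines: ngvt fvpd qni uondq besu qjz kvsb ybj nzon wxxpp ycs pauuw
Hunk 5: at line 1 remove [fvpd,qni,uondq] add [ddq,eewga] -> 11 lines: ngvt ddq eewga besu qjz kvsb ybj nzon wxxpp ycs pauuw
Final line count: 11

Answer: 11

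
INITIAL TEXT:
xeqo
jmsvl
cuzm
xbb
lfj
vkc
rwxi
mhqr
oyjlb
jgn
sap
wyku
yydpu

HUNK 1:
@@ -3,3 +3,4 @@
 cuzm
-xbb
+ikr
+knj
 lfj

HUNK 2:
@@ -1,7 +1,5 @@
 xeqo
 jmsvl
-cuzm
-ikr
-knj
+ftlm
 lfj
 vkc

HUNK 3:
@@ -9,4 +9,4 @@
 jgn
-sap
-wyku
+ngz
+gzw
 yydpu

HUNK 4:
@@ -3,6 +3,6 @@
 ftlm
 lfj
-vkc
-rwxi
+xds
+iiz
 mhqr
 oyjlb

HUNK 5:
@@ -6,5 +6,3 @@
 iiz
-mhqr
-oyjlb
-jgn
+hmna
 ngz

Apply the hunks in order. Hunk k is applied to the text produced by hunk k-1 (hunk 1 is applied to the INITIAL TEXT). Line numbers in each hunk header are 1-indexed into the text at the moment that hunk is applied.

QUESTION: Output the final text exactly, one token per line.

Hunk 1: at line 3 remove [xbb] add [ikr,knj] -> 14 lines: xeqo jmsvl cuzm ikr knj lfj vkc rwxi mhqr oyjlb jgn sap wyku yydpu
Hunk 2: at line 1 remove [cuzm,ikr,knj] add [ftlm] -> 12 lines: xeqo jmsvl ftlm lfj vkc rwxi mhqr oyjlb jgn sap wyku yydpu
Hunk 3: at line 9 remove [sap,wyku] add [ngz,gzw] -> 12 lines: xeqo jmsvl ftlm lfj vkc rwxi mhqr oyjlb jgn ngz gzw yydpu
Hunk 4: at line 3 remove [vkc,rwxi] add [xds,iiz] -> 12 lines: xeqo jmsvl ftlm lfj xds iiz mhqr oyjlb jgn ngz gzw yydpu
Hunk 5: at line 6 remove [mhqr,oyjlb,jgn] add [hmna] -> 10 lines: xeqo jmsvl ftlm lfj xds iiz hmna ngz gzw yydpu

Answer: xeqo
jmsvl
ftlm
lfj
xds
iiz
hmna
ngz
gzw
yydpu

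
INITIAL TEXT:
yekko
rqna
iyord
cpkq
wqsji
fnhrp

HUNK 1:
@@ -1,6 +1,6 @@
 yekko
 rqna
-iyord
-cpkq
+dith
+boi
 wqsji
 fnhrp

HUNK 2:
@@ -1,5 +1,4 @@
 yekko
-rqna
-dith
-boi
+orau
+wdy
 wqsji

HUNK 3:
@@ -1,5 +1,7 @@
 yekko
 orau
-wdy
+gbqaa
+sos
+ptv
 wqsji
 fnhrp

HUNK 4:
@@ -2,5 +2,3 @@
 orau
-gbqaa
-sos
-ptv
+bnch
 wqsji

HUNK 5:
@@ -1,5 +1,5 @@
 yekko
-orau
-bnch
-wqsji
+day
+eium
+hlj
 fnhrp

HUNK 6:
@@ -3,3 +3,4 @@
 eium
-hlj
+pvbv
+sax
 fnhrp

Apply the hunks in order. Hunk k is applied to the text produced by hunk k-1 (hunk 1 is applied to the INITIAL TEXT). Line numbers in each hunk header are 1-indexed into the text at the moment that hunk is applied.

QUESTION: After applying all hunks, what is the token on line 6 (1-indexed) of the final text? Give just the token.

Hunk 1: at line 1 remove [iyord,cpkq] add [dith,boi] -> 6 lines: yekko rqna dith boi wqsji fnhrp
Hunk 2: at line 1 remove [rqna,dith,boi] add [orau,wdy] -> 5 lines: yekko orau wdy wqsji fnhrp
Hunk 3: at line 1 remove [wdy] add [gbqaa,sos,ptv] -> 7 lines: yekko orau gbqaa sos ptv wqsji fnhrp
Hunk 4: at line 2 remove [gbqaa,sos,ptv] add [bnch] -> 5 lines: yekko orau bnch wqsji fnhrp
Hunk 5: at line 1 remove [orau,bnch,wqsji] add [day,eium,hlj] -> 5 lines: yekko day eium hlj fnhrp
Hunk 6: at line 3 remove [hlj] add [pvbv,sax] -> 6 lines: yekko day eium pvbv sax fnhrp
Final line 6: fnhrp

Answer: fnhrp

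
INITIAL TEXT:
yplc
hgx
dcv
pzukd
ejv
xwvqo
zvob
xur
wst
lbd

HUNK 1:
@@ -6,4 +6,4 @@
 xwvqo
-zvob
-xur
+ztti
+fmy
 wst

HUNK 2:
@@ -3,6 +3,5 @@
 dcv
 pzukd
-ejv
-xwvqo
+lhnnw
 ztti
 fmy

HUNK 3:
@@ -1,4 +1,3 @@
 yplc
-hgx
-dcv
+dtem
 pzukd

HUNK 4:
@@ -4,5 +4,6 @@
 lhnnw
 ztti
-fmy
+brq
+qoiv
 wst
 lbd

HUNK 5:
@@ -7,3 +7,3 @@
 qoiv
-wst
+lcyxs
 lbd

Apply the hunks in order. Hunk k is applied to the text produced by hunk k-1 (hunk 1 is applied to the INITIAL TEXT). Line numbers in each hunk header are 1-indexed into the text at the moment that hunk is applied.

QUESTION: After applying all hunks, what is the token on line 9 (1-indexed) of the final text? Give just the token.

Answer: lbd

Derivation:
Hunk 1: at line 6 remove [zvob,xur] add [ztti,fmy] -> 10 lines: yplc hgx dcv pzukd ejv xwvqo ztti fmy wst lbd
Hunk 2: at line 3 remove [ejv,xwvqo] add [lhnnw] -> 9 lines: yplc hgx dcv pzukd lhnnw ztti fmy wst lbd
Hunk 3: at line 1 remove [hgx,dcv] add [dtem] -> 8 lines: yplc dtem pzukd lhnnw ztti fmy wst lbd
Hunk 4: at line 4 remove [fmy] add [brq,qoiv] -> 9 lines: yplc dtem pzukd lhnnw ztti brq qoiv wst lbd
Hunk 5: at line 7 remove [wst] add [lcyxs] -> 9 lines: yplc dtem pzukd lhnnw ztti brq qoiv lcyxs lbd
Final line 9: lbd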